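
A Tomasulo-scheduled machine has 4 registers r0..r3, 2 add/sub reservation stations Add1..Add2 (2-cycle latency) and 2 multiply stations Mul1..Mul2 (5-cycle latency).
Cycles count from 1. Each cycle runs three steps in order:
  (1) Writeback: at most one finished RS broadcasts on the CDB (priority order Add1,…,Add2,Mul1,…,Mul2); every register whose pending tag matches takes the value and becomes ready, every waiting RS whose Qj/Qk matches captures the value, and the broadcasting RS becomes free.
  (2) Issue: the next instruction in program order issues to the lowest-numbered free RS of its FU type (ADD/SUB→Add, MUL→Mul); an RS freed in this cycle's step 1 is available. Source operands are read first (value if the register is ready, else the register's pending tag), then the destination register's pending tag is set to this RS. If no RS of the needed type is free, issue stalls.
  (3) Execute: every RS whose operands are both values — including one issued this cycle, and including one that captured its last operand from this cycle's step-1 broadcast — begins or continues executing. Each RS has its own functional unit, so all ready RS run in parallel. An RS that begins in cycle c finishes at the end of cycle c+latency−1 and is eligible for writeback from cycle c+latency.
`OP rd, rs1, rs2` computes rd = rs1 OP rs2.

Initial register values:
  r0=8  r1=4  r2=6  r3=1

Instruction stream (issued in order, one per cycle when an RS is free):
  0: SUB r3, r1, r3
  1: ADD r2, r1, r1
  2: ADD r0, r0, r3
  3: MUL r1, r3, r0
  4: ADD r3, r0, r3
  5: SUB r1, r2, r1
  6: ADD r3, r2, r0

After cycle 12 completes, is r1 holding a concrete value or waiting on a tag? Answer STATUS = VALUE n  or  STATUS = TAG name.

STATUS = VALUE -25

c1: issue SUB r3<-Add1 | r0:8,r1:4,r2:6,r3:Add1
c2: issue ADD r2<-Add2 | r0:8,r1:4,r2:Add2,r3:Add1
c3: CDB Add1=3; issue ADD r0<-Add1 | r0:Add1,r1:4,r2:Add2,r3:3
c4: CDB Add2=8; issue MUL r1<-Mul1 | r0:Add1,r1:Mul1,r2:8,r3:3
c5: CDB Add1=11; issue ADD r3<-Add1 | r0:11,r1:Mul1,r2:8,r3:Add1
c6: issue SUB r1<-Add2 | r0:11,r1:Add2,r2:8,r3:Add1
c7: CDB Add1=14; issue ADD r3<-Add1 | r0:11,r1:Add2,r2:8,r3:Add1
c8: - | r0:11,r1:Add2,r2:8,r3:Add1
c9: CDB Add1=19 | r0:11,r1:Add2,r2:8,r3:19
c10: CDB Mul1=33 | r0:11,r1:Add2,r2:8,r3:19
c11: - | r0:11,r1:Add2,r2:8,r3:19
c12: CDB Add2=-25 | r0:11,r1:-25,r2:8,r3:19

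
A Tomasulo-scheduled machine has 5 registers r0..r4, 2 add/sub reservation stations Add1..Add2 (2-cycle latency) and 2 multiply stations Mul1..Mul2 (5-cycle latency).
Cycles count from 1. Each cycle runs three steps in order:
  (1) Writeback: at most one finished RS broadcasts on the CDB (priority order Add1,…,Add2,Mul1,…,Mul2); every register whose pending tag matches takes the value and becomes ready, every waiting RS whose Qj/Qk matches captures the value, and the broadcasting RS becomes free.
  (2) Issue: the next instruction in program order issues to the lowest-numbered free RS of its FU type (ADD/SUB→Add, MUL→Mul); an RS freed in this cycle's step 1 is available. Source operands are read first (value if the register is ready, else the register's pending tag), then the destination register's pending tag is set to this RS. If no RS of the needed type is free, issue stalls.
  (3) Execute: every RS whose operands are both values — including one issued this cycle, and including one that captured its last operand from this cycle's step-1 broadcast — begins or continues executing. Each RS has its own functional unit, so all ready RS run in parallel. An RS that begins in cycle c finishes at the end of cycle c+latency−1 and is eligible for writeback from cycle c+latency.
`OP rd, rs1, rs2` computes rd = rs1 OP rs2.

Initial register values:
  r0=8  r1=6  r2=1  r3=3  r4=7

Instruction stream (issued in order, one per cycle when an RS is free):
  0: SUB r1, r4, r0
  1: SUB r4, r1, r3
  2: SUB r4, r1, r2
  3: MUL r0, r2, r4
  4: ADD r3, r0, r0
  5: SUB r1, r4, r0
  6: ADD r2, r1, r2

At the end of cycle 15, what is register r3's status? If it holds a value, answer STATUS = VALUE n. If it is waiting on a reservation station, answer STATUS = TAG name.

  c1: issue SUB r1<-Add1  regs: r0:8,r1:Add1,r2:1,r3:3,r4:7
  c2: issue SUB r4<-Add2  regs: r0:8,r1:Add1,r2:1,r3:3,r4:Add2
  c3: CDB Add1=-1; issue SUB r4<-Add1  regs: r0:8,r1:-1,r2:1,r3:3,r4:Add1
  c4: issue MUL r0<-Mul1  regs: r0:Mul1,r1:-1,r2:1,r3:3,r4:Add1
  c5: CDB Add1=-2; issue ADD r3<-Add1  regs: r0:Mul1,r1:-1,r2:1,r3:Add1,r4:-2
  c6: CDB Add2=-4; issue SUB r1<-Add2  regs: r0:Mul1,r1:Add2,r2:1,r3:Add1,r4:-2
  c7: stall  regs: r0:Mul1,r1:Add2,r2:1,r3:Add1,r4:-2
  c8: stall  regs: r0:Mul1,r1:Add2,r2:1,r3:Add1,r4:-2
  c9: stall  regs: r0:Mul1,r1:Add2,r2:1,r3:Add1,r4:-2
  c10: CDB Mul1=-2; stall  regs: r0:-2,r1:Add2,r2:1,r3:Add1,r4:-2
  c11: stall  regs: r0:-2,r1:Add2,r2:1,r3:Add1,r4:-2
  c12: CDB Add1=-4; issue ADD r2<-Add1  regs: r0:-2,r1:Add2,r2:Add1,r3:-4,r4:-2
  c13: CDB Add2=0  regs: r0:-2,r1:0,r2:Add1,r3:-4,r4:-2
  c14: -  regs: r0:-2,r1:0,r2:Add1,r3:-4,r4:-2
  c15: CDB Add1=1  regs: r0:-2,r1:0,r2:1,r3:-4,r4:-2

STATUS = VALUE -4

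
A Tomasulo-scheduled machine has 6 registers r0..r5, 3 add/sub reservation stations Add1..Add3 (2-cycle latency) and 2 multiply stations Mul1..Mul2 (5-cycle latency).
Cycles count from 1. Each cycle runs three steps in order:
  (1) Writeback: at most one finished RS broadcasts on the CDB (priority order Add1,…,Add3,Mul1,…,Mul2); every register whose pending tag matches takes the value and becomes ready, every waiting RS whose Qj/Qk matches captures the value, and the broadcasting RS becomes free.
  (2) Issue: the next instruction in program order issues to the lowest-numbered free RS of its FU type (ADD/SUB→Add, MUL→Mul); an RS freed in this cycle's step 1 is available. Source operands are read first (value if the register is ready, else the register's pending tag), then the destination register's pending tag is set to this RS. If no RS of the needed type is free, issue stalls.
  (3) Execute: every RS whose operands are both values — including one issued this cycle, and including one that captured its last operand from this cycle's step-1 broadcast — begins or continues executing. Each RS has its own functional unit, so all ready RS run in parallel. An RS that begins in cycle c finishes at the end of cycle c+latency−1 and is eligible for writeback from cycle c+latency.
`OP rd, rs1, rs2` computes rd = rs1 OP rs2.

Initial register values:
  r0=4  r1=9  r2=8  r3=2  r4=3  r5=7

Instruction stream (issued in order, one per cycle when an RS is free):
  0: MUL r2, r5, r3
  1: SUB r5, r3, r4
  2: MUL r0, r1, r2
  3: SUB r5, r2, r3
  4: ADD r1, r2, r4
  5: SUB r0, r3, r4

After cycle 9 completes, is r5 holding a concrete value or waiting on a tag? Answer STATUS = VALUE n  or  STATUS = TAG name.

STATUS = VALUE 12

cycle 1: issue MUL r2<-Mul1 // r0:4,r1:9,r2:Mul1,r3:2,r4:3,r5:7
cycle 2: issue SUB r5<-Add1 // r0:4,r1:9,r2:Mul1,r3:2,r4:3,r5:Add1
cycle 3: issue MUL r0<-Mul2 // r0:Mul2,r1:9,r2:Mul1,r3:2,r4:3,r5:Add1
cycle 4: CDB Add1=-1; issue SUB r5<-Add1 // r0:Mul2,r1:9,r2:Mul1,r3:2,r4:3,r5:Add1
cycle 5: issue ADD r1<-Add2 // r0:Mul2,r1:Add2,r2:Mul1,r3:2,r4:3,r5:Add1
cycle 6: CDB Mul1=14; issue SUB r0<-Add3 // r0:Add3,r1:Add2,r2:14,r3:2,r4:3,r5:Add1
cycle 7: - // r0:Add3,r1:Add2,r2:14,r3:2,r4:3,r5:Add1
cycle 8: CDB Add1=12 // r0:Add3,r1:Add2,r2:14,r3:2,r4:3,r5:12
cycle 9: CDB Add2=17 // r0:Add3,r1:17,r2:14,r3:2,r4:3,r5:12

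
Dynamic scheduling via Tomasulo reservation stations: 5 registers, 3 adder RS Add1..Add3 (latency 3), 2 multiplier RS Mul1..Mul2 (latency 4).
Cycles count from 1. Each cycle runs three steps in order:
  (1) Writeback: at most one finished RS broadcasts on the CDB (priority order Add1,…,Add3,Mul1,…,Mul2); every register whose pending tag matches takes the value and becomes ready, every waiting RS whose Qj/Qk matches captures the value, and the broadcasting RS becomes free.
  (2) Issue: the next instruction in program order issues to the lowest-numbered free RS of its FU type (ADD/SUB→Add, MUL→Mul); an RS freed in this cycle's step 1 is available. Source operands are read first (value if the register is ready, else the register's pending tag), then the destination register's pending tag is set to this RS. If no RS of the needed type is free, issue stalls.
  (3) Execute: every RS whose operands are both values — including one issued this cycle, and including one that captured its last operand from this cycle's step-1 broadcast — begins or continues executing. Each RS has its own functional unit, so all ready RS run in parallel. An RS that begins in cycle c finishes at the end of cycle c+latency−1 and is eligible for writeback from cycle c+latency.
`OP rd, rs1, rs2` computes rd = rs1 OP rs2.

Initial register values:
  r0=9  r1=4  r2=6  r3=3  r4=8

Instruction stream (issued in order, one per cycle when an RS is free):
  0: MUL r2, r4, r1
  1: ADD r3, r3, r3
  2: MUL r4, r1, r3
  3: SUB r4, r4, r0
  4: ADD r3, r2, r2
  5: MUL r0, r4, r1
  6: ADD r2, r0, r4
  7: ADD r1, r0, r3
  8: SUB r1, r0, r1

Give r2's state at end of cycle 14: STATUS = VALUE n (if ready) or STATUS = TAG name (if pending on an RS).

STATUS = TAG Add3

c1: issue MUL r2<-Mul1 | r0:9,r1:4,r2:Mul1,r3:3,r4:8
c2: issue ADD r3<-Add1 | r0:9,r1:4,r2:Mul1,r3:Add1,r4:8
c3: issue MUL r4<-Mul2 | r0:9,r1:4,r2:Mul1,r3:Add1,r4:Mul2
c4: issue SUB r4<-Add2 | r0:9,r1:4,r2:Mul1,r3:Add1,r4:Add2
c5: CDB Add1=6; issue ADD r3<-Add1 | r0:9,r1:4,r2:Mul1,r3:Add1,r4:Add2
c6: CDB Mul1=32; issue MUL r0<-Mul1 | r0:Mul1,r1:4,r2:32,r3:Add1,r4:Add2
c7: issue ADD r2<-Add3 | r0:Mul1,r1:4,r2:Add3,r3:Add1,r4:Add2
c8: stall | r0:Mul1,r1:4,r2:Add3,r3:Add1,r4:Add2
c9: CDB Add1=64; issue ADD r1<-Add1 | r0:Mul1,r1:Add1,r2:Add3,r3:64,r4:Add2
c10: CDB Mul2=24; stall | r0:Mul1,r1:Add1,r2:Add3,r3:64,r4:Add2
c11: stall | r0:Mul1,r1:Add1,r2:Add3,r3:64,r4:Add2
c12: stall | r0:Mul1,r1:Add1,r2:Add3,r3:64,r4:Add2
c13: CDB Add2=15; issue SUB r1<-Add2 | r0:Mul1,r1:Add2,r2:Add3,r3:64,r4:15
c14: - | r0:Mul1,r1:Add2,r2:Add3,r3:64,r4:15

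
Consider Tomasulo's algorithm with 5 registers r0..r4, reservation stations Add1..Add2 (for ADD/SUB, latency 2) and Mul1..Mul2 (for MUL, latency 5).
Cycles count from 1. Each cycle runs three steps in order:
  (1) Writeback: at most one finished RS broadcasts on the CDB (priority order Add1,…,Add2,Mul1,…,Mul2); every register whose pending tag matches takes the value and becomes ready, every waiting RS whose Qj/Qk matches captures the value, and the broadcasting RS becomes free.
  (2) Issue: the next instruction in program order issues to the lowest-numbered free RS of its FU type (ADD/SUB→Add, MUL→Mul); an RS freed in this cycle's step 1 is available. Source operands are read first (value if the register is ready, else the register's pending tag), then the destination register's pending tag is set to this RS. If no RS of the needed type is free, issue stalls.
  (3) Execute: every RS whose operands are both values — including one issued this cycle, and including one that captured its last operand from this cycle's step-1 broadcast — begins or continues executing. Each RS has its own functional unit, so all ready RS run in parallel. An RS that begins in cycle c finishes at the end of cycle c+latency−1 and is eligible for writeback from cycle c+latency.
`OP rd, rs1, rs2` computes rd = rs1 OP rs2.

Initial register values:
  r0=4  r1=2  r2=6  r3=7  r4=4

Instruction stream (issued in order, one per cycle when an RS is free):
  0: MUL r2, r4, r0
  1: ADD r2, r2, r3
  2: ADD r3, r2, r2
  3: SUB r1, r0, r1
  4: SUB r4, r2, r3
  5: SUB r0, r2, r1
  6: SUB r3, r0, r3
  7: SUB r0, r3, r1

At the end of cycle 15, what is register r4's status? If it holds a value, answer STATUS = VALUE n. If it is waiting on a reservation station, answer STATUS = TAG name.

STATUS = VALUE -23

  c1: issue MUL r2<-Mul1  regs: r0:4,r1:2,r2:Mul1,r3:7,r4:4
  c2: issue ADD r2<-Add1  regs: r0:4,r1:2,r2:Add1,r3:7,r4:4
  c3: issue ADD r3<-Add2  regs: r0:4,r1:2,r2:Add1,r3:Add2,r4:4
  c4: stall  regs: r0:4,r1:2,r2:Add1,r3:Add2,r4:4
  c5: stall  regs: r0:4,r1:2,r2:Add1,r3:Add2,r4:4
  c6: CDB Mul1=16; stall  regs: r0:4,r1:2,r2:Add1,r3:Add2,r4:4
  c7: stall  regs: r0:4,r1:2,r2:Add1,r3:Add2,r4:4
  c8: CDB Add1=23; issue SUB r1<-Add1  regs: r0:4,r1:Add1,r2:23,r3:Add2,r4:4
  c9: stall  regs: r0:4,r1:Add1,r2:23,r3:Add2,r4:4
  c10: CDB Add1=2; issue SUB r4<-Add1  regs: r0:4,r1:2,r2:23,r3:Add2,r4:Add1
  c11: CDB Add2=46; issue SUB r0<-Add2  regs: r0:Add2,r1:2,r2:23,r3:46,r4:Add1
  c12: stall  regs: r0:Add2,r1:2,r2:23,r3:46,r4:Add1
  c13: CDB Add1=-23; issue SUB r3<-Add1  regs: r0:Add2,r1:2,r2:23,r3:Add1,r4:-23
  c14: CDB Add2=21; issue SUB r0<-Add2  regs: r0:Add2,r1:2,r2:23,r3:Add1,r4:-23
  c15: -  regs: r0:Add2,r1:2,r2:23,r3:Add1,r4:-23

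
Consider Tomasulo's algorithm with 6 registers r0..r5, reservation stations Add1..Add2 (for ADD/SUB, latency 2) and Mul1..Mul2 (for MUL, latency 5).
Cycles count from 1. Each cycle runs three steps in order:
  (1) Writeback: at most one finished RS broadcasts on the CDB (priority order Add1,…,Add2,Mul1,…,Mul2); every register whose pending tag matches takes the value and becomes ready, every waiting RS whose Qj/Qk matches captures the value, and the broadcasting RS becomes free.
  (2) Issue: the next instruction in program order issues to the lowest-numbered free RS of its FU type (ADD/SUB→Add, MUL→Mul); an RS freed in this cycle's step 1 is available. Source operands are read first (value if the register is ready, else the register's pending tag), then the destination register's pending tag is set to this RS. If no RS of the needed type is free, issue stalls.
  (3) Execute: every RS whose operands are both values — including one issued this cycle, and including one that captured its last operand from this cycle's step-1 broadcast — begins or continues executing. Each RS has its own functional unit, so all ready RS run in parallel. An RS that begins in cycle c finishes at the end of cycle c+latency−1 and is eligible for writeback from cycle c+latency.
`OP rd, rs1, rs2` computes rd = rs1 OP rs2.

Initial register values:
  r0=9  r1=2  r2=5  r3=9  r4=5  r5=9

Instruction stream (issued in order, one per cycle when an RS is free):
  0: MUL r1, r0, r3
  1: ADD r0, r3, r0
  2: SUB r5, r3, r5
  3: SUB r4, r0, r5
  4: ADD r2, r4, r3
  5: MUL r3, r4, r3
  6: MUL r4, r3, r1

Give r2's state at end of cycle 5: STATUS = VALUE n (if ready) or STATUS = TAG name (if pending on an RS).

cycle 1: issue MUL r1<-Mul1 // r0:9,r1:Mul1,r2:5,r3:9,r4:5,r5:9
cycle 2: issue ADD r0<-Add1 // r0:Add1,r1:Mul1,r2:5,r3:9,r4:5,r5:9
cycle 3: issue SUB r5<-Add2 // r0:Add1,r1:Mul1,r2:5,r3:9,r4:5,r5:Add2
cycle 4: CDB Add1=18; issue SUB r4<-Add1 // r0:18,r1:Mul1,r2:5,r3:9,r4:Add1,r5:Add2
cycle 5: CDB Add2=0; issue ADD r2<-Add2 // r0:18,r1:Mul1,r2:Add2,r3:9,r4:Add1,r5:0

STATUS = TAG Add2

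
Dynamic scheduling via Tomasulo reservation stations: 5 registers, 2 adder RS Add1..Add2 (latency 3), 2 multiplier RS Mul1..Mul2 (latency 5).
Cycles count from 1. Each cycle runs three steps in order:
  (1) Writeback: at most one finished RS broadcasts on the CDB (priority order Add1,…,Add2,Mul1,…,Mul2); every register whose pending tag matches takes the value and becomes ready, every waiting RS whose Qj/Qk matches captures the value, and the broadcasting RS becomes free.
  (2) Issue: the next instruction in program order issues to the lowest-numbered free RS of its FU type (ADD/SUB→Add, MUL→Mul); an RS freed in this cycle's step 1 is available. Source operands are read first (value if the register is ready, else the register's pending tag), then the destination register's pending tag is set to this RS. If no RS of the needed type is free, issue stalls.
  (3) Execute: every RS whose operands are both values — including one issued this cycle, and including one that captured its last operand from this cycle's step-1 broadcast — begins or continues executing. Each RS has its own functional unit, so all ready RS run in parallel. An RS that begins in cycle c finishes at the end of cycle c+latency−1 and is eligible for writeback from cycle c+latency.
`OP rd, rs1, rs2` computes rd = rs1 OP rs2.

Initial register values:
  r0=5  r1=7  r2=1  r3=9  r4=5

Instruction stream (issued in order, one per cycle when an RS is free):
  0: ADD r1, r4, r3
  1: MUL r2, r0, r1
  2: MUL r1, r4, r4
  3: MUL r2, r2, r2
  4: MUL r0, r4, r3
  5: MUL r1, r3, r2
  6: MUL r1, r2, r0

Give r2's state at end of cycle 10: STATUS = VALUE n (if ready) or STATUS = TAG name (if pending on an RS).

  c1: issue ADD r1<-Add1  regs: r0:5,r1:Add1,r2:1,r3:9,r4:5
  c2: issue MUL r2<-Mul1  regs: r0:5,r1:Add1,r2:Mul1,r3:9,r4:5
  c3: issue MUL r1<-Mul2  regs: r0:5,r1:Mul2,r2:Mul1,r3:9,r4:5
  c4: CDB Add1=14; stall  regs: r0:5,r1:Mul2,r2:Mul1,r3:9,r4:5
  c5: stall  regs: r0:5,r1:Mul2,r2:Mul1,r3:9,r4:5
  c6: stall  regs: r0:5,r1:Mul2,r2:Mul1,r3:9,r4:5
  c7: stall  regs: r0:5,r1:Mul2,r2:Mul1,r3:9,r4:5
  c8: CDB Mul2=25; issue MUL r2<-Mul2  regs: r0:5,r1:25,r2:Mul2,r3:9,r4:5
  c9: CDB Mul1=70; issue MUL r0<-Mul1  regs: r0:Mul1,r1:25,r2:Mul2,r3:9,r4:5
  c10: stall  regs: r0:Mul1,r1:25,r2:Mul2,r3:9,r4:5

STATUS = TAG Mul2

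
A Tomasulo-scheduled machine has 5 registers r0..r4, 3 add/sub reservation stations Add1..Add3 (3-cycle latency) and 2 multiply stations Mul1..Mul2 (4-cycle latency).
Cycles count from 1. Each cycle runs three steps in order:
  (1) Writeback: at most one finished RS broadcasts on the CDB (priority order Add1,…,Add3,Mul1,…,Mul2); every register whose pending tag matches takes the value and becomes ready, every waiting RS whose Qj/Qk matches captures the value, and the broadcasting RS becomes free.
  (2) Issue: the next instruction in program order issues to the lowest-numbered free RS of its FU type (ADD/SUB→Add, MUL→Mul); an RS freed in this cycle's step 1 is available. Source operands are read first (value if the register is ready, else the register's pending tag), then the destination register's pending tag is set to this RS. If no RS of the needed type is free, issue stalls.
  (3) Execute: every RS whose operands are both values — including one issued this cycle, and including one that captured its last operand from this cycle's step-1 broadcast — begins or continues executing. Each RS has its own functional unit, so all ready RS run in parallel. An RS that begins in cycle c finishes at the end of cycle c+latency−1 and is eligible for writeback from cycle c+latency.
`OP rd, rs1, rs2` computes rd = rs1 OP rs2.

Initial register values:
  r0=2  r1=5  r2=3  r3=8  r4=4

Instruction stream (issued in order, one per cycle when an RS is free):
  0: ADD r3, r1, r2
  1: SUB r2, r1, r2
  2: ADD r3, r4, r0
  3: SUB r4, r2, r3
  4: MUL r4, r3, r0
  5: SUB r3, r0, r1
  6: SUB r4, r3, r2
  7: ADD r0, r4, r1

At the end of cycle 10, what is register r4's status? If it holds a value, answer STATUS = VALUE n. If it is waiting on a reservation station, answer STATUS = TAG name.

cycle 1: issue ADD r3<-Add1 // r0:2,r1:5,r2:3,r3:Add1,r4:4
cycle 2: issue SUB r2<-Add2 // r0:2,r1:5,r2:Add2,r3:Add1,r4:4
cycle 3: issue ADD r3<-Add3 // r0:2,r1:5,r2:Add2,r3:Add3,r4:4
cycle 4: CDB Add1=8; issue SUB r4<-Add1 // r0:2,r1:5,r2:Add2,r3:Add3,r4:Add1
cycle 5: CDB Add2=2; issue MUL r4<-Mul1 // r0:2,r1:5,r2:2,r3:Add3,r4:Mul1
cycle 6: CDB Add3=6; issue SUB r3<-Add2 // r0:2,r1:5,r2:2,r3:Add2,r4:Mul1
cycle 7: issue SUB r4<-Add3 // r0:2,r1:5,r2:2,r3:Add2,r4:Add3
cycle 8: stall // r0:2,r1:5,r2:2,r3:Add2,r4:Add3
cycle 9: CDB Add1=-4; issue ADD r0<-Add1 // r0:Add1,r1:5,r2:2,r3:Add2,r4:Add3
cycle 10: CDB Add2=-3 // r0:Add1,r1:5,r2:2,r3:-3,r4:Add3

STATUS = TAG Add3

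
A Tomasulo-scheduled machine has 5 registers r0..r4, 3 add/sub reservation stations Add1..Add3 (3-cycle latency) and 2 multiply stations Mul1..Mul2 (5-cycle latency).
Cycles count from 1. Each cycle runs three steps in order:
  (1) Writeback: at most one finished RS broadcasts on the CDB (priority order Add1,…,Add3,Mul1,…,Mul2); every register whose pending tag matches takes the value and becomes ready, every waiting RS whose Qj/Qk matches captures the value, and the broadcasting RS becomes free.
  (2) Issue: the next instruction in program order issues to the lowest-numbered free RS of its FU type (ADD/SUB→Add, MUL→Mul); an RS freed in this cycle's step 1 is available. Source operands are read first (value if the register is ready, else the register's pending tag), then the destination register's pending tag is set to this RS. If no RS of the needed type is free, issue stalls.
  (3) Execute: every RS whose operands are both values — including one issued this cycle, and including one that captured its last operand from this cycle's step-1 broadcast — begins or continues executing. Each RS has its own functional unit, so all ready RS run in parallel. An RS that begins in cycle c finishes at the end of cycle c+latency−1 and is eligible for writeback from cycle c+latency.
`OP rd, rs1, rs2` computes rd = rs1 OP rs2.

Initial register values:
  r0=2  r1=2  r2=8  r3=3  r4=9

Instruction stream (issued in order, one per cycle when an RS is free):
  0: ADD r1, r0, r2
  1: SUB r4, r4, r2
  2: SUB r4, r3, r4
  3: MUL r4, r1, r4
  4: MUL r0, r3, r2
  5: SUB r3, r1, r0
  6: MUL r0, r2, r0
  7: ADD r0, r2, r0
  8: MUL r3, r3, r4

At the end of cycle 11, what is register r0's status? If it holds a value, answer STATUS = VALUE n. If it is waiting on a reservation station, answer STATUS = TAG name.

  c1: issue ADD r1<-Add1  regs: r0:2,r1:Add1,r2:8,r3:3,r4:9
  c2: issue SUB r4<-Add2  regs: r0:2,r1:Add1,r2:8,r3:3,r4:Add2
  c3: issue SUB r4<-Add3  regs: r0:2,r1:Add1,r2:8,r3:3,r4:Add3
  c4: CDB Add1=10; issue MUL r4<-Mul1  regs: r0:2,r1:10,r2:8,r3:3,r4:Mul1
  c5: CDB Add2=1; issue MUL r0<-Mul2  regs: r0:Mul2,r1:10,r2:8,r3:3,r4:Mul1
  c6: issue SUB r3<-Add1  regs: r0:Mul2,r1:10,r2:8,r3:Add1,r4:Mul1
  c7: stall  regs: r0:Mul2,r1:10,r2:8,r3:Add1,r4:Mul1
  c8: CDB Add3=2; stall  regs: r0:Mul2,r1:10,r2:8,r3:Add1,r4:Mul1
  c9: stall  regs: r0:Mul2,r1:10,r2:8,r3:Add1,r4:Mul1
  c10: CDB Mul2=24; issue MUL r0<-Mul2  regs: r0:Mul2,r1:10,r2:8,r3:Add1,r4:Mul1
  c11: issue ADD r0<-Add2  regs: r0:Add2,r1:10,r2:8,r3:Add1,r4:Mul1

STATUS = TAG Add2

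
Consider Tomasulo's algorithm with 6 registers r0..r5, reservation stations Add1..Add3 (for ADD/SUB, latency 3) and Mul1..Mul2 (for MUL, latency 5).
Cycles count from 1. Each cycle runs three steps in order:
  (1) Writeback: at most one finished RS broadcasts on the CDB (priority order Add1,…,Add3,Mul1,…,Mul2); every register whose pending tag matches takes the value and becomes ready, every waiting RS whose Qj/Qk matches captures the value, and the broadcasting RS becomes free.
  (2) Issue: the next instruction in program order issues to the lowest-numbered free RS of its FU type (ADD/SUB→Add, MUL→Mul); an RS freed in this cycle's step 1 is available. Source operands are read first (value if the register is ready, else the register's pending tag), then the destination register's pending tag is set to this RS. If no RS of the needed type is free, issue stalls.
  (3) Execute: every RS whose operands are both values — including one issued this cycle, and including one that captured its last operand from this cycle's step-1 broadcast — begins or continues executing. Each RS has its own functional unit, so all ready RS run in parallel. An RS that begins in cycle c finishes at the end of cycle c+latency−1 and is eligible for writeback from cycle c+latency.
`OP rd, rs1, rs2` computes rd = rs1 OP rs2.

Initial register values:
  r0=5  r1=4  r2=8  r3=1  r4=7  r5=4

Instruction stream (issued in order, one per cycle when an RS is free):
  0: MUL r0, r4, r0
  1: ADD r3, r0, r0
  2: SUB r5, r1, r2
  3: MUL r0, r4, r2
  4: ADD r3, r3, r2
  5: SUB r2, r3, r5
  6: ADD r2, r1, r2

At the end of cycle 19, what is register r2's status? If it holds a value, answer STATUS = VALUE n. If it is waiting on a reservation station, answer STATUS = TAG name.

STATUS = VALUE 86

  c1: issue MUL r0<-Mul1  regs: r0:Mul1,r1:4,r2:8,r3:1,r4:7,r5:4
  c2: issue ADD r3<-Add1  regs: r0:Mul1,r1:4,r2:8,r3:Add1,r4:7,r5:4
  c3: issue SUB r5<-Add2  regs: r0:Mul1,r1:4,r2:8,r3:Add1,r4:7,r5:Add2
  c4: issue MUL r0<-Mul2  regs: r0:Mul2,r1:4,r2:8,r3:Add1,r4:7,r5:Add2
  c5: issue ADD r3<-Add3  regs: r0:Mul2,r1:4,r2:8,r3:Add3,r4:7,r5:Add2
  c6: CDB Add2=-4; issue SUB r2<-Add2  regs: r0:Mul2,r1:4,r2:Add2,r3:Add3,r4:7,r5:-4
  c7: CDB Mul1=35; stall  regs: r0:Mul2,r1:4,r2:Add2,r3:Add3,r4:7,r5:-4
  c8: stall  regs: r0:Mul2,r1:4,r2:Add2,r3:Add3,r4:7,r5:-4
  c9: CDB Mul2=56; stall  regs: r0:56,r1:4,r2:Add2,r3:Add3,r4:7,r5:-4
  c10: CDB Add1=70; issue ADD r2<-Add1  regs: r0:56,r1:4,r2:Add1,r3:Add3,r4:7,r5:-4
  c11: -  regs: r0:56,r1:4,r2:Add1,r3:Add3,r4:7,r5:-4
  c12: -  regs: r0:56,r1:4,r2:Add1,r3:Add3,r4:7,r5:-4
  c13: CDB Add3=78  regs: r0:56,r1:4,r2:Add1,r3:78,r4:7,r5:-4
  c14: -  regs: r0:56,r1:4,r2:Add1,r3:78,r4:7,r5:-4
  c15: -  regs: r0:56,r1:4,r2:Add1,r3:78,r4:7,r5:-4
  c16: CDB Add2=82  regs: r0:56,r1:4,r2:Add1,r3:78,r4:7,r5:-4
  c17: -  regs: r0:56,r1:4,r2:Add1,r3:78,r4:7,r5:-4
  c18: -  regs: r0:56,r1:4,r2:Add1,r3:78,r4:7,r5:-4
  c19: CDB Add1=86  regs: r0:56,r1:4,r2:86,r3:78,r4:7,r5:-4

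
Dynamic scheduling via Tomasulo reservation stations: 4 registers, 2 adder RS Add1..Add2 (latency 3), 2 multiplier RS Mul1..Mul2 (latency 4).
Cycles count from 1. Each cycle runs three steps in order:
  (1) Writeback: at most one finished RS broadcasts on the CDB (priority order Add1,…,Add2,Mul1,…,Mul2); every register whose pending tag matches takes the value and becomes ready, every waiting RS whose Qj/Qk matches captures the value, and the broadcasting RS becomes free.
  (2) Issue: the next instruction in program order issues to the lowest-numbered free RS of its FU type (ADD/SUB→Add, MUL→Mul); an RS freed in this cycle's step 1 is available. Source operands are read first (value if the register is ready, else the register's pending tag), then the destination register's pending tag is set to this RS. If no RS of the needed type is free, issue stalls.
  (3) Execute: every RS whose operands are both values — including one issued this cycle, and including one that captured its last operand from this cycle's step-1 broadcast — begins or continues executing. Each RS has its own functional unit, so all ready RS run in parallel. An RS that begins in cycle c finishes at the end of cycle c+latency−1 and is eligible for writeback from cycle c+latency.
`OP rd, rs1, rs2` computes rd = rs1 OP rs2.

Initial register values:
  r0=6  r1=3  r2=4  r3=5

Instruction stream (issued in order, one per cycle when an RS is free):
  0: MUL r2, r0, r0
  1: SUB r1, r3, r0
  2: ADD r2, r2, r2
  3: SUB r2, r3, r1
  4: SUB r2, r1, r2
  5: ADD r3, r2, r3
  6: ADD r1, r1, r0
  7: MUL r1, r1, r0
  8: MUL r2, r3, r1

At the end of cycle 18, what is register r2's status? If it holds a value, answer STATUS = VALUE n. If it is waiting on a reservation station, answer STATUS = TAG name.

STATUS = TAG Mul2

cycle 1: issue MUL r2<-Mul1 // r0:6,r1:3,r2:Mul1,r3:5
cycle 2: issue SUB r1<-Add1 // r0:6,r1:Add1,r2:Mul1,r3:5
cycle 3: issue ADD r2<-Add2 // r0:6,r1:Add1,r2:Add2,r3:5
cycle 4: stall // r0:6,r1:Add1,r2:Add2,r3:5
cycle 5: CDB Add1=-1; issue SUB r2<-Add1 // r0:6,r1:-1,r2:Add1,r3:5
cycle 6: CDB Mul1=36; stall // r0:6,r1:-1,r2:Add1,r3:5
cycle 7: stall // r0:6,r1:-1,r2:Add1,r3:5
cycle 8: CDB Add1=6; issue SUB r2<-Add1 // r0:6,r1:-1,r2:Add1,r3:5
cycle 9: CDB Add2=72; issue ADD r3<-Add2 // r0:6,r1:-1,r2:Add1,r3:Add2
cycle 10: stall // r0:6,r1:-1,r2:Add1,r3:Add2
cycle 11: CDB Add1=-7; issue ADD r1<-Add1 // r0:6,r1:Add1,r2:-7,r3:Add2
cycle 12: issue MUL r1<-Mul1 // r0:6,r1:Mul1,r2:-7,r3:Add2
cycle 13: issue MUL r2<-Mul2 // r0:6,r1:Mul1,r2:Mul2,r3:Add2
cycle 14: CDB Add1=5 // r0:6,r1:Mul1,r2:Mul2,r3:Add2
cycle 15: CDB Add2=-2 // r0:6,r1:Mul1,r2:Mul2,r3:-2
cycle 16: - // r0:6,r1:Mul1,r2:Mul2,r3:-2
cycle 17: - // r0:6,r1:Mul1,r2:Mul2,r3:-2
cycle 18: CDB Mul1=30 // r0:6,r1:30,r2:Mul2,r3:-2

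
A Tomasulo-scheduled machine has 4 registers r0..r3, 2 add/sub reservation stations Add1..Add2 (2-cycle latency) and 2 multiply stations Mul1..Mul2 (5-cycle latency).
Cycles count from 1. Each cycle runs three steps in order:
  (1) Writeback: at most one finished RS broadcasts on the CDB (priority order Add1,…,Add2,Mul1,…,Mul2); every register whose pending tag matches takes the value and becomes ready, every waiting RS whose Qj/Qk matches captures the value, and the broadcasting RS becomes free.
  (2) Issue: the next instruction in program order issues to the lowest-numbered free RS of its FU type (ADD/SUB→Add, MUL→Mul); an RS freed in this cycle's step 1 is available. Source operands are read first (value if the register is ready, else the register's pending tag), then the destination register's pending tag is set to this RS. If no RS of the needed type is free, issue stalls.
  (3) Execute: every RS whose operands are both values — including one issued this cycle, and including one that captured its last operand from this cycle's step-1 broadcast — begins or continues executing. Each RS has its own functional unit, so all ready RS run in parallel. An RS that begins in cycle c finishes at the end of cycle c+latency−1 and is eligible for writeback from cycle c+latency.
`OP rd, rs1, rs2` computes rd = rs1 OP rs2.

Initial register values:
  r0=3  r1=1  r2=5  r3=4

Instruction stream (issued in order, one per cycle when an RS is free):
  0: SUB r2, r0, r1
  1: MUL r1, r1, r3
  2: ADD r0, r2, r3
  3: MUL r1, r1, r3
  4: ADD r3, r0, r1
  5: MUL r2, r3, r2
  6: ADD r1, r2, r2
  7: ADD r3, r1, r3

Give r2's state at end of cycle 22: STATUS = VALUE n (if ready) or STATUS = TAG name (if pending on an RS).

STATUS = VALUE 44

c1: issue SUB r2<-Add1 | r0:3,r1:1,r2:Add1,r3:4
c2: issue MUL r1<-Mul1 | r0:3,r1:Mul1,r2:Add1,r3:4
c3: CDB Add1=2; issue ADD r0<-Add1 | r0:Add1,r1:Mul1,r2:2,r3:4
c4: issue MUL r1<-Mul2 | r0:Add1,r1:Mul2,r2:2,r3:4
c5: CDB Add1=6; issue ADD r3<-Add1 | r0:6,r1:Mul2,r2:2,r3:Add1
c6: stall | r0:6,r1:Mul2,r2:2,r3:Add1
c7: CDB Mul1=4; issue MUL r2<-Mul1 | r0:6,r1:Mul2,r2:Mul1,r3:Add1
c8: issue ADD r1<-Add2 | r0:6,r1:Add2,r2:Mul1,r3:Add1
c9: stall | r0:6,r1:Add2,r2:Mul1,r3:Add1
c10: stall | r0:6,r1:Add2,r2:Mul1,r3:Add1
c11: stall | r0:6,r1:Add2,r2:Mul1,r3:Add1
c12: CDB Mul2=16; stall | r0:6,r1:Add2,r2:Mul1,r3:Add1
c13: stall | r0:6,r1:Add2,r2:Mul1,r3:Add1
c14: CDB Add1=22; issue ADD r3<-Add1 | r0:6,r1:Add2,r2:Mul1,r3:Add1
c15: - | r0:6,r1:Add2,r2:Mul1,r3:Add1
c16: - | r0:6,r1:Add2,r2:Mul1,r3:Add1
c17: - | r0:6,r1:Add2,r2:Mul1,r3:Add1
c18: - | r0:6,r1:Add2,r2:Mul1,r3:Add1
c19: CDB Mul1=44 | r0:6,r1:Add2,r2:44,r3:Add1
c20: - | r0:6,r1:Add2,r2:44,r3:Add1
c21: CDB Add2=88 | r0:6,r1:88,r2:44,r3:Add1
c22: - | r0:6,r1:88,r2:44,r3:Add1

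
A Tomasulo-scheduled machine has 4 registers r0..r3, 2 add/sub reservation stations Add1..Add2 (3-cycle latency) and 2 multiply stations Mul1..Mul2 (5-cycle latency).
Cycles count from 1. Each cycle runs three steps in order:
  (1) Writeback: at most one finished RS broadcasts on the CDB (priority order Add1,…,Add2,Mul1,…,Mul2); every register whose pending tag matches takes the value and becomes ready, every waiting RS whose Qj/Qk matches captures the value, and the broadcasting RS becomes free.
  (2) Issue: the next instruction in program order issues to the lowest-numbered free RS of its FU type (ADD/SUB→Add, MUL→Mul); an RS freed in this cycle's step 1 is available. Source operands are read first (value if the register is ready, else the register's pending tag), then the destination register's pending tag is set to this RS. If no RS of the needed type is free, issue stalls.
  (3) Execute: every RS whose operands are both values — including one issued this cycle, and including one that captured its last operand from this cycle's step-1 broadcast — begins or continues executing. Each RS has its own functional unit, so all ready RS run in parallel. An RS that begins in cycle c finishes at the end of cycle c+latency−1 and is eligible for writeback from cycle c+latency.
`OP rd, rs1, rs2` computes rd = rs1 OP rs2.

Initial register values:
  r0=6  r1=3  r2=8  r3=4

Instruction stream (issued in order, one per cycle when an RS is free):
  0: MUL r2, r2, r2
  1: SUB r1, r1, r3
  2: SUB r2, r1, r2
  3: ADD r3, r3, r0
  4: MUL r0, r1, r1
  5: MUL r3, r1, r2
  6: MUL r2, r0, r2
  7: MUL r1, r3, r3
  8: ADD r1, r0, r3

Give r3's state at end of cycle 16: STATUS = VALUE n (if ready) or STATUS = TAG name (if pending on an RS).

c1: issue MUL r2<-Mul1 | r0:6,r1:3,r2:Mul1,r3:4
c2: issue SUB r1<-Add1 | r0:6,r1:Add1,r2:Mul1,r3:4
c3: issue SUB r2<-Add2 | r0:6,r1:Add1,r2:Add2,r3:4
c4: stall | r0:6,r1:Add1,r2:Add2,r3:4
c5: CDB Add1=-1; issue ADD r3<-Add1 | r0:6,r1:-1,r2:Add2,r3:Add1
c6: CDB Mul1=64; issue MUL r0<-Mul1 | r0:Mul1,r1:-1,r2:Add2,r3:Add1
c7: issue MUL r3<-Mul2 | r0:Mul1,r1:-1,r2:Add2,r3:Mul2
c8: CDB Add1=10; stall | r0:Mul1,r1:-1,r2:Add2,r3:Mul2
c9: CDB Add2=-65; stall | r0:Mul1,r1:-1,r2:-65,r3:Mul2
c10: stall | r0:Mul1,r1:-1,r2:-65,r3:Mul2
c11: CDB Mul1=1; issue MUL r2<-Mul1 | r0:1,r1:-1,r2:Mul1,r3:Mul2
c12: stall | r0:1,r1:-1,r2:Mul1,r3:Mul2
c13: stall | r0:1,r1:-1,r2:Mul1,r3:Mul2
c14: CDB Mul2=65; issue MUL r1<-Mul2 | r0:1,r1:Mul2,r2:Mul1,r3:65
c15: issue ADD r1<-Add1 | r0:1,r1:Add1,r2:Mul1,r3:65
c16: CDB Mul1=-65 | r0:1,r1:Add1,r2:-65,r3:65

STATUS = VALUE 65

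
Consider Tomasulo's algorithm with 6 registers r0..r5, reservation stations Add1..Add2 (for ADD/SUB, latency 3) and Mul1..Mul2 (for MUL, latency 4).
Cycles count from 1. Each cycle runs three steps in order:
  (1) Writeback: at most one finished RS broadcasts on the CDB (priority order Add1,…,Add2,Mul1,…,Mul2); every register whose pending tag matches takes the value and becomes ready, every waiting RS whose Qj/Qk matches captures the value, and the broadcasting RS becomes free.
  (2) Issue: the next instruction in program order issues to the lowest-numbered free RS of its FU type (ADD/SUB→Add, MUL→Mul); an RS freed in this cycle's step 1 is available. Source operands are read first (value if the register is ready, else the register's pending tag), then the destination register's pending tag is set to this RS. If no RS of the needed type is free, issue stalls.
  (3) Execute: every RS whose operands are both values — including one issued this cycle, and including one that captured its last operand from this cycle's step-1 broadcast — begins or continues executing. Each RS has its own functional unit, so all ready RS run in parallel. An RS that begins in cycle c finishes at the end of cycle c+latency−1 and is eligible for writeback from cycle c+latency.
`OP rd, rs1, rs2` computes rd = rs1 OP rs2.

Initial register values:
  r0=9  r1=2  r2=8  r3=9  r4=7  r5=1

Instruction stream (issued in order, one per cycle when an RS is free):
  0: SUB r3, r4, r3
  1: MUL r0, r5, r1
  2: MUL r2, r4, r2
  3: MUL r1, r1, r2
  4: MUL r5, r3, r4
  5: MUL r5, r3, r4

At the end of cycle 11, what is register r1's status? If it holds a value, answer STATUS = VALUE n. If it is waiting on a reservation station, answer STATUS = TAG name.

STATUS = VALUE 112

  c1: issue SUB r3<-Add1  regs: r0:9,r1:2,r2:8,r3:Add1,r4:7,r5:1
  c2: issue MUL r0<-Mul1  regs: r0:Mul1,r1:2,r2:8,r3:Add1,r4:7,r5:1
  c3: issue MUL r2<-Mul2  regs: r0:Mul1,r1:2,r2:Mul2,r3:Add1,r4:7,r5:1
  c4: CDB Add1=-2; stall  regs: r0:Mul1,r1:2,r2:Mul2,r3:-2,r4:7,r5:1
  c5: stall  regs: r0:Mul1,r1:2,r2:Mul2,r3:-2,r4:7,r5:1
  c6: CDB Mul1=2; issue MUL r1<-Mul1  regs: r0:2,r1:Mul1,r2:Mul2,r3:-2,r4:7,r5:1
  c7: CDB Mul2=56; issue MUL r5<-Mul2  regs: r0:2,r1:Mul1,r2:56,r3:-2,r4:7,r5:Mul2
  c8: stall  regs: r0:2,r1:Mul1,r2:56,r3:-2,r4:7,r5:Mul2
  c9: stall  regs: r0:2,r1:Mul1,r2:56,r3:-2,r4:7,r5:Mul2
  c10: stall  regs: r0:2,r1:Mul1,r2:56,r3:-2,r4:7,r5:Mul2
  c11: CDB Mul1=112; issue MUL r5<-Mul1  regs: r0:2,r1:112,r2:56,r3:-2,r4:7,r5:Mul1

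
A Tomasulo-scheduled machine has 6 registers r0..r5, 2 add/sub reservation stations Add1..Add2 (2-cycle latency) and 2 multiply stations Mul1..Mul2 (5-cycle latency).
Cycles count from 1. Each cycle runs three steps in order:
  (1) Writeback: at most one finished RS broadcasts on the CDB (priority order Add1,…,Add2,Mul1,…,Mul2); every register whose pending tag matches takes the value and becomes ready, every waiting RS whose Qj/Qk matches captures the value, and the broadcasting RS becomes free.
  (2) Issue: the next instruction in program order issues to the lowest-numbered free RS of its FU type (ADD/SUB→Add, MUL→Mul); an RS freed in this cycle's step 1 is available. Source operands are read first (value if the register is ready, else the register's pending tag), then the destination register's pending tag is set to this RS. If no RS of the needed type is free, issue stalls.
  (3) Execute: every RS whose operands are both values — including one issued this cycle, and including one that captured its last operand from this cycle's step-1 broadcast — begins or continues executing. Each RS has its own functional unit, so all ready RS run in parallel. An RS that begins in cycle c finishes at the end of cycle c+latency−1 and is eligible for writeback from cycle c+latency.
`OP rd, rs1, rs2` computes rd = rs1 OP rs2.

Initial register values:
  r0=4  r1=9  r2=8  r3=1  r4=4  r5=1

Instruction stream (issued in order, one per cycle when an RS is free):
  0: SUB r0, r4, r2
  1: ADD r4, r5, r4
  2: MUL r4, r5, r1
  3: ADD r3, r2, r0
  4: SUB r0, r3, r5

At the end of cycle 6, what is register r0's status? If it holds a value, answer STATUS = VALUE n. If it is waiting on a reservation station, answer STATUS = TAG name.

c1: issue SUB r0<-Add1 | r0:Add1,r1:9,r2:8,r3:1,r4:4,r5:1
c2: issue ADD r4<-Add2 | r0:Add1,r1:9,r2:8,r3:1,r4:Add2,r5:1
c3: CDB Add1=-4; issue MUL r4<-Mul1 | r0:-4,r1:9,r2:8,r3:1,r4:Mul1,r5:1
c4: CDB Add2=5; issue ADD r3<-Add1 | r0:-4,r1:9,r2:8,r3:Add1,r4:Mul1,r5:1
c5: issue SUB r0<-Add2 | r0:Add2,r1:9,r2:8,r3:Add1,r4:Mul1,r5:1
c6: CDB Add1=4 | r0:Add2,r1:9,r2:8,r3:4,r4:Mul1,r5:1

STATUS = TAG Add2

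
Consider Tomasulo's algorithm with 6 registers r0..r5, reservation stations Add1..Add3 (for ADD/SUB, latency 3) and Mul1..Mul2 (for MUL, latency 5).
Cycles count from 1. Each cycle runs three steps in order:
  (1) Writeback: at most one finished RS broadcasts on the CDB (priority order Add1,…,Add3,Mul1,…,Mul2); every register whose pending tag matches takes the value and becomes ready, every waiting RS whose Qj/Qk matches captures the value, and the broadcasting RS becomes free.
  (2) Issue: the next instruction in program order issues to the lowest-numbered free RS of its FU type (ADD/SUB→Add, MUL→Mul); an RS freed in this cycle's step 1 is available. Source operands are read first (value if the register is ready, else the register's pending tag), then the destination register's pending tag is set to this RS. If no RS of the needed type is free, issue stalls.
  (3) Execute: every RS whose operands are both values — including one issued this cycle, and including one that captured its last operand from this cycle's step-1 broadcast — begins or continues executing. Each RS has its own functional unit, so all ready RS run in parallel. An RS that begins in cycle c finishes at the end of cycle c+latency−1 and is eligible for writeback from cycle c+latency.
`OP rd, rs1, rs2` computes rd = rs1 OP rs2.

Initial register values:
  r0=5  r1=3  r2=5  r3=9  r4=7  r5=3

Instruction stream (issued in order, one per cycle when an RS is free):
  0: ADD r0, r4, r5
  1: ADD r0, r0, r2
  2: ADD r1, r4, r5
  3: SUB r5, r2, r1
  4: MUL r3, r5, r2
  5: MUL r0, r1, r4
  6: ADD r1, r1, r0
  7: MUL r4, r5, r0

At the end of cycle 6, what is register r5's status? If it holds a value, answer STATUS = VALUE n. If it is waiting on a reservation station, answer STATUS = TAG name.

cycle 1: issue ADD r0<-Add1 // r0:Add1,r1:3,r2:5,r3:9,r4:7,r5:3
cycle 2: issue ADD r0<-Add2 // r0:Add2,r1:3,r2:5,r3:9,r4:7,r5:3
cycle 3: issue ADD r1<-Add3 // r0:Add2,r1:Add3,r2:5,r3:9,r4:7,r5:3
cycle 4: CDB Add1=10; issue SUB r5<-Add1 // r0:Add2,r1:Add3,r2:5,r3:9,r4:7,r5:Add1
cycle 5: issue MUL r3<-Mul1 // r0:Add2,r1:Add3,r2:5,r3:Mul1,r4:7,r5:Add1
cycle 6: CDB Add3=10; issue MUL r0<-Mul2 // r0:Mul2,r1:10,r2:5,r3:Mul1,r4:7,r5:Add1

STATUS = TAG Add1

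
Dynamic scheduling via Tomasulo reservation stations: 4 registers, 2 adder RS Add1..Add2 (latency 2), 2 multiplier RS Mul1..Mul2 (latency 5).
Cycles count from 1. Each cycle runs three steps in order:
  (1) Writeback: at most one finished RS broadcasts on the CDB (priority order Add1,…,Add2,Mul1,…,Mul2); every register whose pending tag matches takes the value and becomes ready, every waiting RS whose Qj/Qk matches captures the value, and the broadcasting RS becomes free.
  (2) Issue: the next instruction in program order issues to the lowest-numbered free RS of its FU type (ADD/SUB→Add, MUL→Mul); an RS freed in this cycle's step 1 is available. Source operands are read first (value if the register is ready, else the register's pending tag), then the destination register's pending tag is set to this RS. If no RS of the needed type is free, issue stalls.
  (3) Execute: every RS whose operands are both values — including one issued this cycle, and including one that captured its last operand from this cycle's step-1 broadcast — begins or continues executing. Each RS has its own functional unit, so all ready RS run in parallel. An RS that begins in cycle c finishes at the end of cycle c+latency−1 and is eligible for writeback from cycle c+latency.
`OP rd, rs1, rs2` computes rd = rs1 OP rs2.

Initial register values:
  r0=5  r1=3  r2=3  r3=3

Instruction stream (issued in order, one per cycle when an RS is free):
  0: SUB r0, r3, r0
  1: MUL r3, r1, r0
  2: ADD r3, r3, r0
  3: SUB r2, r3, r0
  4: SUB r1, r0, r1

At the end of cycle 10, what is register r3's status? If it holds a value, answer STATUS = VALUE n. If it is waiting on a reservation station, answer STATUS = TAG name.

STATUS = VALUE -8

c1: issue SUB r0<-Add1 | r0:Add1,r1:3,r2:3,r3:3
c2: issue MUL r3<-Mul1 | r0:Add1,r1:3,r2:3,r3:Mul1
c3: CDB Add1=-2; issue ADD r3<-Add1 | r0:-2,r1:3,r2:3,r3:Add1
c4: issue SUB r2<-Add2 | r0:-2,r1:3,r2:Add2,r3:Add1
c5: stall | r0:-2,r1:3,r2:Add2,r3:Add1
c6: stall | r0:-2,r1:3,r2:Add2,r3:Add1
c7: stall | r0:-2,r1:3,r2:Add2,r3:Add1
c8: CDB Mul1=-6; stall | r0:-2,r1:3,r2:Add2,r3:Add1
c9: stall | r0:-2,r1:3,r2:Add2,r3:Add1
c10: CDB Add1=-8; issue SUB r1<-Add1 | r0:-2,r1:Add1,r2:Add2,r3:-8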